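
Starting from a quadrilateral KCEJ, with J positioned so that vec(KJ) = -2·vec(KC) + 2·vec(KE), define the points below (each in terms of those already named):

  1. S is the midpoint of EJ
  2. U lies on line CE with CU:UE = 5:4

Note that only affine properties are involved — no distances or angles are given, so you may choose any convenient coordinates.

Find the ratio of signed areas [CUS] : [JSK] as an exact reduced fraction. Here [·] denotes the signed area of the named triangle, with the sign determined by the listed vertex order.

[CUS]:[JSK] = -5/18

Work in coordinates with K = (0, 0), C = (1, 0), E = (0, 1), J = (-2, 2).
1. S is the midpoint of EJ ⇒ S = (-1, 3/2)
2. U lies on line CE with CU:UE = 5:4 ⇒ U = (4/9, 5/9)
2·[CUS] = 5/18, 2·[JSK] = -1
[CUS]:[JSK] = 5/18:-1 = -5/18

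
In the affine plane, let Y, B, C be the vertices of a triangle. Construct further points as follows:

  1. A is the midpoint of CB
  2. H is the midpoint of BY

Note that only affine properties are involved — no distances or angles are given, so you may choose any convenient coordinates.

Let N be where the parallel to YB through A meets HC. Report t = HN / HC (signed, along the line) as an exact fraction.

Choose coordinates Y = (0, 0), B = (1, 0), C = (0, 1).
1. A is the midpoint of CB ⇒ A = (1/2, 1/2)
2. H is the midpoint of BY ⇒ H = (1/2, 0)
through A parallel to YB: direction (1, 0); meets HC at N = (1/4, 1/2)
N = H + t·(C−H) with t = 1/2

t = 1/2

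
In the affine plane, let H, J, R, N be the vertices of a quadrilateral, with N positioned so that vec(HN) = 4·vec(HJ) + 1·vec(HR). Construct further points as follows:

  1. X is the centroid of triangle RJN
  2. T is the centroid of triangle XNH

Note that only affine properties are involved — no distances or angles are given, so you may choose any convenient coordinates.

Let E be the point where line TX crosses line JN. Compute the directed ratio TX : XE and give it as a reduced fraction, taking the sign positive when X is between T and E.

TX:XE = -5/12

Set H = (0, 0), J = (1, 0), R = (0, 1), N = (4, 1); any affine frame gives the same invariant.
1. X is the centroid of triangle RJN ⇒ X = (5/3, 2/3)
2. T is the centroid of triangle XNH ⇒ T = (17/9, 5/9)
line TX meets JN at E = (11/5, 2/5)
X = T + t·(E−T) with t = -5/7, so TX:XE = -5/7:12/7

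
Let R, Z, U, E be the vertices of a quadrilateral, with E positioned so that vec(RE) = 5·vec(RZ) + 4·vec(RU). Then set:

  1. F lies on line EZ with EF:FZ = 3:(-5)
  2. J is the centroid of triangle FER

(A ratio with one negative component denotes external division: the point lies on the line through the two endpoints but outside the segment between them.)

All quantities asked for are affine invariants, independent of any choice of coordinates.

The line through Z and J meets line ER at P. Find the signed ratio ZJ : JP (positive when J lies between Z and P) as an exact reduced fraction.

Choose coordinates R = (0, 0), Z = (1, 0), U = (0, 1), E = (5, 4).
1. F lies on line EZ with EF:FZ = 3:(-5) ⇒ F = (11, 10)
2. J is the centroid of triangle FER ⇒ J = (16/3, 14/3)
line ZJ meets ER at P = (35/9, 28/9)
J = Z + t·(P−Z) with t = 3/2, so ZJ:JP = 3/2:-1/2

ZJ:JP = -3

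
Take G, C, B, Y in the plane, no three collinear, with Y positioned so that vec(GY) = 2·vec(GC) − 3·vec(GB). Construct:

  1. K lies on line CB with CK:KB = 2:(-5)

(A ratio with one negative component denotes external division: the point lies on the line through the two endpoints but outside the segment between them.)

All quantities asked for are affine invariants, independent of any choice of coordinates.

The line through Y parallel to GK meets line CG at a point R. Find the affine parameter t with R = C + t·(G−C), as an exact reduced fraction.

Work in coordinates with G = (0, 0), C = (1, 0), B = (0, 1), Y = (2, -3).
1. K lies on line CB with CK:KB = 2:(-5) ⇒ K = (5/3, -2/3)
through Y parallel to GK: direction (5/3, -2/3); meets CG at R = (-11/2, 0)
R = C + t·(G−C) with t = 13/2

t = 13/2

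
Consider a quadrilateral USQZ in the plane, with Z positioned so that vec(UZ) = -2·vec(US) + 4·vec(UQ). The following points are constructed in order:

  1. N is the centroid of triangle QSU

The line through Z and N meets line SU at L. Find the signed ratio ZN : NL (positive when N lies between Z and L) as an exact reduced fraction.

Set U = (0, 0), S = (1, 0), Q = (0, 1), Z = (-2, 4); any affine frame gives the same invariant.
1. N is the centroid of triangle QSU ⇒ N = (1/3, 1/3)
line ZN meets SU at L = (6/11, 0)
N = Z + t·(L−Z) with t = 11/12, so ZN:NL = 11/12:1/12

ZN:NL = 11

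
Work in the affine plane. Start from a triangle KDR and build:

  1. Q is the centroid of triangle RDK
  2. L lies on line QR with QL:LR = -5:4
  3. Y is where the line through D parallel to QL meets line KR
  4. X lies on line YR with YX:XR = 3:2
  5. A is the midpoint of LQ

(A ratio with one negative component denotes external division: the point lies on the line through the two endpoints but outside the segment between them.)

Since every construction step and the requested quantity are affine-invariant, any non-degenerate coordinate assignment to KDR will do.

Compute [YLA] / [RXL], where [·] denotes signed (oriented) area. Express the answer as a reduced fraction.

Work in coordinates with K = (0, 0), D = (1, 0), R = (0, 1).
1. Q is the centroid of triangle RDK ⇒ Q = (1/3, 1/3)
2. L lies on line QR with QL:LR = -5:4 ⇒ L = (-4/3, 11/3)
3. Y is where the line through D parallel to QL meets line KR ⇒ Y = (0, 2)
4. X lies on line YR with YX:XR = 3:2 ⇒ X = (0, 7/5)
5. A is the midpoint of LQ ⇒ A = (-1/2, 2)
2·[YLA] = 5/6, 2·[RXL] = 8/15
[YLA]:[RXL] = 5/6:8/15 = 25/16

[YLA]:[RXL] = 25/16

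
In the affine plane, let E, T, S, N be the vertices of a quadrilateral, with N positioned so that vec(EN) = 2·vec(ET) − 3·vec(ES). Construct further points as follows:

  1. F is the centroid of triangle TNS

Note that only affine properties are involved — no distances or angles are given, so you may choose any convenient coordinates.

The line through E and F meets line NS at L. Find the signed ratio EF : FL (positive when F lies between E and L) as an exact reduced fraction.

EF:FL = -4

Choose coordinates E = (0, 0), T = (1, 0), S = (0, 1), N = (2, -3).
1. F is the centroid of triangle TNS ⇒ F = (1, -2/3)
line EF meets NS at L = (3/4, -1/2)
F = E + t·(L−E) with t = 4/3, so EF:FL = 4/3:-1/3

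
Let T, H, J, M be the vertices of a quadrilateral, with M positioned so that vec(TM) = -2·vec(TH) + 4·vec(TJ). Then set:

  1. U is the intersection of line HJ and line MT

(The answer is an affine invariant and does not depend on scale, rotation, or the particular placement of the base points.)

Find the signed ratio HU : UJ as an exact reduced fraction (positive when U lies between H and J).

HU:UJ = -2

Work in coordinates with T = (0, 0), H = (1, 0), J = (0, 1), M = (-2, 4).
1. U is the intersection of line HJ and line MT ⇒ U = (-1, 2)
U = H + t·(J−H) with t = 2, so HU:UJ = t:(1−t) = 2:-1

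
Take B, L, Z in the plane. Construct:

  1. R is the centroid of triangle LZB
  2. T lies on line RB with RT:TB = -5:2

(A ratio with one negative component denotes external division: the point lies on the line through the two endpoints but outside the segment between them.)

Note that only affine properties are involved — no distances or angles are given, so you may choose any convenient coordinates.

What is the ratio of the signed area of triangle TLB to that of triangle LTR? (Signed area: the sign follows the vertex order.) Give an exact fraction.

Assign B = (0, 0), L = (1, 0), Z = (0, 1) — the answer is frame-independent, so this choice is without loss of generality.
1. R is the centroid of triangle LZB ⇒ R = (1/3, 1/3)
2. T lies on line RB with RT:TB = -5:2 ⇒ T = (-2/9, -2/9)
2·[TLB] = 2/9, 2·[LTR] = -5/9
[TLB]:[LTR] = 2/9:-5/9 = -2/5

[TLB]:[LTR] = -2/5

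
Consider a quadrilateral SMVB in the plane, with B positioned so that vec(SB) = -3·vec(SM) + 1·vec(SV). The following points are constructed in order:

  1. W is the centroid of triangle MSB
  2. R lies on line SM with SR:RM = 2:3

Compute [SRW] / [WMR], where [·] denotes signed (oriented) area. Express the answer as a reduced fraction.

[SRW]:[WMR] = -2/3

Set S = (0, 0), M = (1, 0), V = (0, 1), B = (-3, 1); any affine frame gives the same invariant.
1. W is the centroid of triangle MSB ⇒ W = (-2/3, 1/3)
2. R lies on line SM with SR:RM = 2:3 ⇒ R = (2/5, 0)
2·[SRW] = 2/15, 2·[WMR] = -1/5
[SRW]:[WMR] = 2/15:-1/5 = -2/3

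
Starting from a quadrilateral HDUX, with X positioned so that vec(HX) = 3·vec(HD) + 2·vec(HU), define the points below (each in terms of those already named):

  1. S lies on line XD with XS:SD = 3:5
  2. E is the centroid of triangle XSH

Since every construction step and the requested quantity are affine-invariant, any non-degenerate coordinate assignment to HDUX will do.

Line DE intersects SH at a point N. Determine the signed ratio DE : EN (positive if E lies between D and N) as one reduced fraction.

DE:EN = -6

Work in coordinates with H = (0, 0), D = (1, 0), U = (0, 1), X = (3, 2).
1. S lies on line XD with XS:SD = 3:5 ⇒ S = (9/4, 5/4)
2. E is the centroid of triangle XSH ⇒ E = (7/4, 13/12)
line DE meets SH at N = (13/8, 65/72)
E = D + t·(N−D) with t = 6/5, so DE:EN = 6/5:-1/5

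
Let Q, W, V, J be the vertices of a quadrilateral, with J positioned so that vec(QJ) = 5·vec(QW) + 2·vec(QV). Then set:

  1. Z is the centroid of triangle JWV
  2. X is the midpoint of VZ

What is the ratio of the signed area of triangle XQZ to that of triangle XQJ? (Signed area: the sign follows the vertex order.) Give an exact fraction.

[XQZ]:[XQJ] = 1/3

Set Q = (0, 0), W = (1, 0), V = (0, 1), J = (5, 2); any affine frame gives the same invariant.
1. Z is the centroid of triangle JWV ⇒ Z = (2, 1)
2. X is the midpoint of VZ ⇒ X = (1, 1)
2·[XQZ] = 1, 2·[XQJ] = 3
[XQZ]:[XQJ] = 1:3 = 1/3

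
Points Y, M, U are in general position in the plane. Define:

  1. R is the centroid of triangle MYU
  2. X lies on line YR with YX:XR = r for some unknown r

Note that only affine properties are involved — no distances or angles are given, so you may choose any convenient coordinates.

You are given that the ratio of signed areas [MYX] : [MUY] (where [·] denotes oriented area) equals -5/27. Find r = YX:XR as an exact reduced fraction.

Work in coordinates with Y = (0, 0), M = (1, 0), U = (0, 1).
1. R is the centroid of triangle MYU ⇒ R = (1/3, 1/3)
2. With YX:XR = r, write λ = r/(r+1) so X = Y + λ·(R−Y); X is affine-linear in λ
Every point depending on X is an affine combination of X and λ-independent points, so each such coordinate is linear in λ; the λ² term in each signed area is a multiple of (R−Y)×(R−Y) = 0, so 2·[MYX] and 2·[MUY] are each linear in λ. Evaluating at λ=0 and λ=1:
  2·[MYX] = -1/3·λ,   2·[MUY] = 1
So [MYX]:[MUY] = (-1/3·λ) / (1). Setting this equal to -5/27:
  -1/3·λ = -5/27·(1)  ⇒  λ = 5/9
Then r = λ/(1−λ) = (5/9)/(4/9) = 5/4. Check: with r = 5/4, X = (5/27, 5/27) and [MYX]:[MUY] = -5/27 as required.

r = 5/4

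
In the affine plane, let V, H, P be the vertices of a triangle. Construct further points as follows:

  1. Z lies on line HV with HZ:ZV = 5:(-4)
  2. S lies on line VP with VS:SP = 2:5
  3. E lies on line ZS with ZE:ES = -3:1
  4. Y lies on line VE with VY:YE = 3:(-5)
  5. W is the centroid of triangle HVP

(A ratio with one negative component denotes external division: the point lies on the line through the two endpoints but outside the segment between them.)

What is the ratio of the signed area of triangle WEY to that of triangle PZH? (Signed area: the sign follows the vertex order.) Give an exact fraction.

[WEY]:[PZH] = -11/42

Assign V = (0, 0), H = (1, 0), P = (0, 1) — the answer is frame-independent, so this choice is without loss of generality.
1. Z lies on line HV with HZ:ZV = 5:(-4) ⇒ Z = (-4, 0)
2. S lies on line VP with VS:SP = 2:5 ⇒ S = (0, 2/7)
3. E lies on line ZS with ZE:ES = -3:1 ⇒ E = (2, 3/7)
4. Y lies on line VE with VY:YE = 3:(-5) ⇒ Y = (-3, -9/14)
5. W is the centroid of triangle HVP ⇒ W = (1/3, 1/3)
2·[WEY] = -55/42, 2·[PZH] = 5
[WEY]:[PZH] = -55/42:5 = -11/42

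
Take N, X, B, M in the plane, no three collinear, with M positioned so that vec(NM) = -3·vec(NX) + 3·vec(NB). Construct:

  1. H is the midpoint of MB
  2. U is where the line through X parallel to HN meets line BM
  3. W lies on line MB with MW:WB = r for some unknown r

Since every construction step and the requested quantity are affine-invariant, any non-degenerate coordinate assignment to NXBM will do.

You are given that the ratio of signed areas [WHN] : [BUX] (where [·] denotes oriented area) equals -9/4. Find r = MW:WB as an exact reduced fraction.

Choose coordinates N = (0, 0), X = (1, 0), B = (0, 1), M = (-3, 3).
1. H is the midpoint of MB ⇒ H = (-3/2, 2)
2. U is where the line through X parallel to HN meets line BM ⇒ U = (1/2, 2/3)
3. With MW:WB = r, write λ = r/(r+1) so W = M + λ·(B−M); W is affine-linear in λ
Every point depending on W is an affine combination of W and λ-independent points, so each such coordinate is linear in λ; the λ² term in each signed area is a multiple of (B−M)×(B−M) = 0, so 2·[WHN] and 2·[BUX] are each linear in λ. Evaluating at λ=0 and λ=1:
  2·[WHN] = 3·λ − 3/2,   2·[BUX] = -1/6
So [WHN]:[BUX] = (3·λ − 3/2) / (-1/6). Setting this equal to -9/4:
  3·λ − 3/2 = -9/4·(-1/6)  ⇒  λ = 5/8
Then r = λ/(1−λ) = (5/8)/(3/8) = 5/3. Check: with r = 5/3, W = (-9/8, 7/4) and [WHN]:[BUX] = -9/4 as required.

r = 5/3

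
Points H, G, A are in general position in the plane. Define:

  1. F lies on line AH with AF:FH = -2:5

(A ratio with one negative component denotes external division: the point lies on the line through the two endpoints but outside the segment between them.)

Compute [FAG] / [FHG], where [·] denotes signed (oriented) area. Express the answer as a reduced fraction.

Choose coordinates H = (0, 0), G = (1, 0), A = (0, 1).
1. F lies on line AH with AF:FH = -2:5 ⇒ F = (0, 5/3)
2·[FAG] = 2/3, 2·[FHG] = 5/3
[FAG]:[FHG] = 2/3:5/3 = 2/5

[FAG]:[FHG] = 2/5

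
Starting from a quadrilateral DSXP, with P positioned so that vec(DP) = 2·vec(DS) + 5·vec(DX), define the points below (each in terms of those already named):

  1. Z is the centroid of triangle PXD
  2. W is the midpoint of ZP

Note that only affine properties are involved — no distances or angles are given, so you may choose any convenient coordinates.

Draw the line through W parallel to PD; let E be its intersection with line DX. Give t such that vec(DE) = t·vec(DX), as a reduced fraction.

Choose coordinates D = (0, 0), S = (1, 0), X = (0, 1), P = (2, 5).
1. Z is the centroid of triangle PXD ⇒ Z = (2/3, 2)
2. W is the midpoint of ZP ⇒ W = (4/3, 7/2)
through W parallel to PD: direction (-2, -5); meets DX at E = (0, 1/6)
E = D + t·(X−D) with t = 1/6

t = 1/6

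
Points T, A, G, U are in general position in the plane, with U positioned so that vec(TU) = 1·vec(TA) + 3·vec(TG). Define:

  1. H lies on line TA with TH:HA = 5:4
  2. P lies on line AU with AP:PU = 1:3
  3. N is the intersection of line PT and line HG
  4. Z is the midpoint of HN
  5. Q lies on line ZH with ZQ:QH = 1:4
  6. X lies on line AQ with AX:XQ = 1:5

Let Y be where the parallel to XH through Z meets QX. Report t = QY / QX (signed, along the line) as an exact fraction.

Choose coordinates T = (0, 0), A = (1, 0), G = (0, 1), U = (1, 3).
1. H lies on line TA with TH:HA = 5:4 ⇒ H = (5/9, 0)
2. P lies on line AU with AP:PU = 1:3 ⇒ P = (1, 3/4)
3. N is the intersection of line PT and line HG ⇒ N = (20/51, 5/17)
4. Z is the midpoint of HN ⇒ Z = (145/306, 5/34)
5. Q lies on line ZH with ZQ:QH = 1:4 ⇒ Q = (25/51, 2/17)
6. X lies on line AQ with AX:XQ = 1:5 ⇒ X = (140/153, 1/51)
through Z parallel to XH: direction (-55/153, -1/51); meets QX at Y = (235/612, 29/204)
Y = Q + t·(X−Q) with t = -1/4

t = -1/4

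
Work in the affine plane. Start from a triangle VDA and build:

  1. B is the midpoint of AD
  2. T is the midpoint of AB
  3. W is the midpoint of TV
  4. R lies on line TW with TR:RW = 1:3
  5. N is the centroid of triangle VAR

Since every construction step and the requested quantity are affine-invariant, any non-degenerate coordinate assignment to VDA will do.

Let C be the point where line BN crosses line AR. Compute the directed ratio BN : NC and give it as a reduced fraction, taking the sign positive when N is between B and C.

Set V = (0, 0), D = (1, 0), A = (0, 1); any affine frame gives the same invariant.
1. B is the midpoint of AD ⇒ B = (1/2, 1/2)
2. T is the midpoint of AB ⇒ T = (1/4, 3/4)
3. W is the midpoint of TV ⇒ W = (1/8, 3/8)
4. R lies on line TW with TR:RW = 1:3 ⇒ R = (7/32, 21/32)
5. N is the centroid of triangle VAR ⇒ N = (7/96, 53/96)
line BN meets AR at C = (63/208, 109/208)
N = B + t·(C−B) with t = 13/6, so BN:NC = 13/6:-7/6

BN:NC = -13/7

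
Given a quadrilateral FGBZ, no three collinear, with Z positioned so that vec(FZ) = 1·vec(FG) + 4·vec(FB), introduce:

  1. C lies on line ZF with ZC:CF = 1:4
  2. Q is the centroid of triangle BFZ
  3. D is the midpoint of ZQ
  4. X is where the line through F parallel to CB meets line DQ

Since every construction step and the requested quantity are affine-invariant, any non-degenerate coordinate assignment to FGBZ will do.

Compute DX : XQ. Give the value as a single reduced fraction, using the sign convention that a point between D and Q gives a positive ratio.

DX:XQ = -4/3

Set F = (0, 0), G = (1, 0), B = (0, 1), Z = (1, 4); any affine frame gives the same invariant.
1. C lies on line ZF with ZC:CF = 1:4 ⇒ C = (4/5, 16/5)
2. Q is the centroid of triangle BFZ ⇒ Q = (1/3, 5/3)
3. D is the midpoint of ZQ ⇒ D = (2/3, 17/6)
4. X is where the line through F parallel to CB meets line DQ ⇒ X = (-2/3, -11/6)
X = D + t·(Q−D) with t = 4, so DX:XQ = t:(1−t) = 4:-3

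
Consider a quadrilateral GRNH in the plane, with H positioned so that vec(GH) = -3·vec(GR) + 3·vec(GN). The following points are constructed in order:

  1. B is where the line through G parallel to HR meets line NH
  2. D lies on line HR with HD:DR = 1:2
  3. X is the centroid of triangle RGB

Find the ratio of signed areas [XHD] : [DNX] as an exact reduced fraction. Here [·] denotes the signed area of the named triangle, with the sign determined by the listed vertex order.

Work in coordinates with G = (0, 0), R = (1, 0), N = (0, 1), H = (-3, 3).
1. B is where the line through G parallel to HR meets line NH ⇒ B = (-12, 9)
2. D lies on line HR with HD:DR = 1:2 ⇒ D = (-5/3, 2)
3. X is the centroid of triangle RGB ⇒ X = (-11/3, 3)
2·[XHD] = -2/3, 2·[DNX] = -1/3
[XHD]:[DNX] = -2/3:-1/3 = 2

[XHD]:[DNX] = 2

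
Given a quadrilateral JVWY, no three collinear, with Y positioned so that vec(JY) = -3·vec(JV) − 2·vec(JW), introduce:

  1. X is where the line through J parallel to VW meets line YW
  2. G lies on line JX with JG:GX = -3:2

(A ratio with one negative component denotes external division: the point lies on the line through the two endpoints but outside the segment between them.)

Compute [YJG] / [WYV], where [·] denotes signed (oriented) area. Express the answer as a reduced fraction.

Choose coordinates J = (0, 0), V = (1, 0), W = (0, 1), Y = (-3, -2).
1. X is where the line through J parallel to VW meets line YW ⇒ X = (-1/2, 1/2)
2. G lies on line JX with JG:GX = -3:2 ⇒ G = (-3/2, 3/2)
2·[YJG] = 15/2, 2·[WYV] = 6
[YJG]:[WYV] = 15/2:6 = 5/4

[YJG]:[WYV] = 5/4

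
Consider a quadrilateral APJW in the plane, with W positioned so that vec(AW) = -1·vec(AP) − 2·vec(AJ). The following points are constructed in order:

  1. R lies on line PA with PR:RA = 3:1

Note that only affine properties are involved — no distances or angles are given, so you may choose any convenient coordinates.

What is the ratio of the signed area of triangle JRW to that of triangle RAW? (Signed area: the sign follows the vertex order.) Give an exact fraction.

[JRW]:[RAW] = -7/2

Work in coordinates with A = (0, 0), P = (1, 0), J = (0, 1), W = (-1, -2).
1. R lies on line PA with PR:RA = 3:1 ⇒ R = (1/4, 0)
2·[JRW] = -7/4, 2·[RAW] = 1/2
[JRW]:[RAW] = -7/4:1/2 = -7/2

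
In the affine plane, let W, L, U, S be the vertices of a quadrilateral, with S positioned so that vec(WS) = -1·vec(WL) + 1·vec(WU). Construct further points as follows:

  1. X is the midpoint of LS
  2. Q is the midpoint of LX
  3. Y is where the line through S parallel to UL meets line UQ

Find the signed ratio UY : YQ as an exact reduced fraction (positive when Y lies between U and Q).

UY:YQ = -4/3

Choose coordinates W = (0, 0), L = (1, 0), U = (0, 1), S = (-1, 1).
1. X is the midpoint of LS ⇒ X = (0, 1/2)
2. Q is the midpoint of LX ⇒ Q = (1/2, 1/4)
3. Y is where the line through S parallel to UL meets line UQ ⇒ Y = (2, -2)
Y = U + t·(Q−U) with t = 4, so UY:YQ = t:(1−t) = 4:-3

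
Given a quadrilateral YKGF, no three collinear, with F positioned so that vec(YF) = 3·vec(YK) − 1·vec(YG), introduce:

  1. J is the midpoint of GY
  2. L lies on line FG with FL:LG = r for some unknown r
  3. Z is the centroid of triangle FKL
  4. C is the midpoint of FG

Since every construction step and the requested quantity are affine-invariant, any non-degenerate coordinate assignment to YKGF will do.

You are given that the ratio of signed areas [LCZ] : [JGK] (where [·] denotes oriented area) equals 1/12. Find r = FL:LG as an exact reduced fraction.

r = 5/3

Work in coordinates with Y = (0, 0), K = (1, 0), G = (0, 1), F = (3, -1).
1. J is the midpoint of GY ⇒ J = (0, 1/2)
2. With FL:LG = r, write λ = r/(r+1) so L = F + λ·(G−F); L is affine-linear in λ
3. Z is the centroid of triangle FKL ⇒ Z is an affine combination of earlier points and hence also affine-linear in λ
4. C is the midpoint of FG ⇒ C = (3/2, 0)
Every point depending on L is an affine combination of L and λ-independent points, so each such coordinate is linear in λ; the λ² term in each signed area is a multiple of (G−F)×(G−F) = 0, so 2·[LCZ] and 2·[JGK] are each linear in λ. Evaluating at λ=0 and λ=1:
  2·[LCZ] = -1/3·λ + 1/6,   2·[JGK] = -1/2
So [LCZ]:[JGK] = (-1/3·λ + 1/6) / (-1/2). Setting this equal to 1/12:
  -1/3·λ + 1/6 = 1/12·(-1/2)  ⇒  λ = 5/8
Then r = λ/(1−λ) = (5/8)/(3/8) = 5/3. Check: with r = 5/3, L = (9/8, 1/4) and [LCZ]:[JGK] = 1/12 as required.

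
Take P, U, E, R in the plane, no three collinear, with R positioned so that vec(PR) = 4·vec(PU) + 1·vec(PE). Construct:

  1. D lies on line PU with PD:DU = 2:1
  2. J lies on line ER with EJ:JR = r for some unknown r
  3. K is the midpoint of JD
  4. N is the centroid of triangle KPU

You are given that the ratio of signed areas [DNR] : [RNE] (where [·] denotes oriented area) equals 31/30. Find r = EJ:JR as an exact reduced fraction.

Assign P = (0, 0), U = (1, 0), E = (0, 1), R = (4, 1) — the answer is frame-independent, so this choice is without loss of generality.
1. D lies on line PU with PD:DU = 2:1 ⇒ D = (2/3, 0)
2. With EJ:JR = r, write λ = r/(r+1) so J = E + λ·(R−E); J is affine-linear in λ
3. K is the midpoint of JD ⇒ K is an affine combination of earlier points and hence also affine-linear in λ
4. N is the centroid of triangle KPU ⇒ N is an affine combination of earlier points and hence also affine-linear in λ
Every point depending on J is an affine combination of J and λ-independent points, so each such coordinate is linear in λ; the λ² term in each signed area is a multiple of (R−E)×(R−E) = 0, so 2·[DNR] and 2·[RNE] are each linear in λ. Evaluating at λ=0 and λ=1:
  2·[DNR] = 2/3·λ − 7/9,   2·[RNE] = -10/3
So [DNR]:[RNE] = (2/3·λ − 7/9) / (-10/3). Setting this equal to 31/30:
  2/3·λ − 7/9 = 31/30·(-10/3)  ⇒  λ = -4
Then r = λ/(1−λ) = (-4)/(5) = -4/5. Check: with r = -4/5, J = (-16, 1) and [DNR]:[RNE] = 31/30 as required.

r = -4/5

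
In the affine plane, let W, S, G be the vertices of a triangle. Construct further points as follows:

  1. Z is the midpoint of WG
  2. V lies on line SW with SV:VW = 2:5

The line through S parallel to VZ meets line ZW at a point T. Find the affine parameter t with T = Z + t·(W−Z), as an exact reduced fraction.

t = -2/5

Choose coordinates W = (0, 0), S = (1, 0), G = (0, 1).
1. Z is the midpoint of WG ⇒ Z = (0, 1/2)
2. V lies on line SW with SV:VW = 2:5 ⇒ V = (5/7, 0)
through S parallel to VZ: direction (-5/7, 1/2); meets ZW at T = (0, 7/10)
T = Z + t·(W−Z) with t = -2/5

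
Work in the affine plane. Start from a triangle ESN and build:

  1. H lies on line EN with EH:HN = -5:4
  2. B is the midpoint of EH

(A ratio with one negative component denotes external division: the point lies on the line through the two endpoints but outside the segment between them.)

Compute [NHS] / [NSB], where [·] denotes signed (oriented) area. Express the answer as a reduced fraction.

[NHS]:[NSB] = -8/3

Assign E = (0, 0), S = (1, 0), N = (0, 1) — the answer is frame-independent, so this choice is without loss of generality.
1. H lies on line EN with EH:HN = -5:4 ⇒ H = (0, 5)
2. B is the midpoint of EH ⇒ B = (0, 5/2)
2·[NHS] = -4, 2·[NSB] = 3/2
[NHS]:[NSB] = -4:3/2 = -8/3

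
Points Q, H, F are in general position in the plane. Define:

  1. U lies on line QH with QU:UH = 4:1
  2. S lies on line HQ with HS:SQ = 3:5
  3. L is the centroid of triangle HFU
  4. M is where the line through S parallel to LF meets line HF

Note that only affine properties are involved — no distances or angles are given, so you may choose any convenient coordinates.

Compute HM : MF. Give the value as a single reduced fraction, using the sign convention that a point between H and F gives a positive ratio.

Choose coordinates Q = (0, 0), H = (1, 0), F = (0, 1).
1. U lies on line QH with QU:UH = 4:1 ⇒ U = (4/5, 0)
2. S lies on line HQ with HS:SQ = 3:5 ⇒ S = (5/8, 0)
3. L is the centroid of triangle HFU ⇒ L = (3/5, 1/3)
4. M is where the line through S parallel to LF meets line HF ⇒ M = (-11/4, 15/4)
M = H + t·(F−H) with t = 15/4, so HM:MF = t:(1−t) = 15/4:-11/4

HM:MF = -15/11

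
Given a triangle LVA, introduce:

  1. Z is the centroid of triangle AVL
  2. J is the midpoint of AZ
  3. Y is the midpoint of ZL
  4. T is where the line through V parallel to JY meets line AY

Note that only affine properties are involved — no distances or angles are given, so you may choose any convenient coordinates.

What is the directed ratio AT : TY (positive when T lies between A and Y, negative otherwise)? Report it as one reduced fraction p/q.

AT:TY = -6/5

Work in coordinates with L = (0, 0), V = (1, 0), A = (0, 1).
1. Z is the centroid of triangle AVL ⇒ Z = (1/3, 1/3)
2. J is the midpoint of AZ ⇒ J = (1/6, 2/3)
3. Y is the midpoint of ZL ⇒ Y = (1/6, 1/6)
4. T is where the line through V parallel to JY meets line AY ⇒ T = (1, -4)
T = A + t·(Y−A) with t = 6, so AT:TY = t:(1−t) = 6:-5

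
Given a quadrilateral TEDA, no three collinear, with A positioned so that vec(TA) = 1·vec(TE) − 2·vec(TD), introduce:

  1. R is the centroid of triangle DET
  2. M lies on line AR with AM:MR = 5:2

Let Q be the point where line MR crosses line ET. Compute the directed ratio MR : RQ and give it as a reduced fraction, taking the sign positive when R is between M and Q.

MR:RQ = -2

Choose coordinates T = (0, 0), E = (1, 0), D = (0, 1), A = (1, -2).
1. R is the centroid of triangle DET ⇒ R = (1/3, 1/3)
2. M lies on line AR with AM:MR = 5:2 ⇒ M = (11/21, -1/3)
line MR meets ET at Q = (3/7, 0)
R = M + t·(Q−M) with t = 2, so MR:RQ = 2:-1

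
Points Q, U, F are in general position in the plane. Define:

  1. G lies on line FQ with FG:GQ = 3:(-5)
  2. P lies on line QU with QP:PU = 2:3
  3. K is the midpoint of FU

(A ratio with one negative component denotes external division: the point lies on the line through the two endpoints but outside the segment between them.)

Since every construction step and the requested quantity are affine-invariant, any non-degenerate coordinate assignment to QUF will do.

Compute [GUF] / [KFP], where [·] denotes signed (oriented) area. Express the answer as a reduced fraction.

Assign Q = (0, 0), U = (1, 0), F = (0, 1) — the answer is frame-independent, so this choice is without loss of generality.
1. G lies on line FQ with FG:GQ = 3:(-5) ⇒ G = (0, 5/2)
2. P lies on line QU with QP:PU = 2:3 ⇒ P = (2/5, 0)
3. K is the midpoint of FU ⇒ K = (1/2, 1/2)
2·[GUF] = -3/2, 2·[KFP] = 3/10
[GUF]:[KFP] = -3/2:3/10 = -5

[GUF]:[KFP] = -5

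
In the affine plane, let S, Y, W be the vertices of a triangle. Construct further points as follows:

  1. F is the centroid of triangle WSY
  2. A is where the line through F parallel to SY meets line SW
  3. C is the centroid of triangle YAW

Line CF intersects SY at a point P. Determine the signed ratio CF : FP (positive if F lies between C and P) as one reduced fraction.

CF:FP = 1/3

Assign S = (0, 0), Y = (1, 0), W = (0, 1) — the answer is frame-independent, so this choice is without loss of generality.
1. F is the centroid of triangle WSY ⇒ F = (1/3, 1/3)
2. A is where the line through F parallel to SY meets line SW ⇒ A = (0, 1/3)
3. C is the centroid of triangle YAW ⇒ C = (1/3, 4/9)
line CF meets SY at P = (1/3, 0)
F = C + t·(P−C) with t = 1/4, so CF:FP = 1/4:3/4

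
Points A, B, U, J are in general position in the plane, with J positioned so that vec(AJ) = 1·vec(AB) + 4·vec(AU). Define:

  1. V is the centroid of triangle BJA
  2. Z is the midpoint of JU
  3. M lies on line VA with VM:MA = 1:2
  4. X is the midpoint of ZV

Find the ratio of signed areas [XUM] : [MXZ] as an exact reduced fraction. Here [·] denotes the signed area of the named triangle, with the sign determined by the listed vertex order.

Assign A = (0, 0), B = (1, 0), U = (0, 1), J = (1, 4) — the answer is frame-independent, so this choice is without loss of generality.
1. V is the centroid of triangle BJA ⇒ V = (2/3, 4/3)
2. Z is the midpoint of JU ⇒ Z = (1/2, 5/2)
3. M lies on line VA with VM:MA = 1:2 ⇒ M = (4/9, 8/9)
4. X is the midpoint of ZV ⇒ X = (7/12, 23/12)
2·[XUM] = 17/36, 2·[MXZ] = 1/6
[XUM]:[MXZ] = 17/36:1/6 = 17/6

[XUM]:[MXZ] = 17/6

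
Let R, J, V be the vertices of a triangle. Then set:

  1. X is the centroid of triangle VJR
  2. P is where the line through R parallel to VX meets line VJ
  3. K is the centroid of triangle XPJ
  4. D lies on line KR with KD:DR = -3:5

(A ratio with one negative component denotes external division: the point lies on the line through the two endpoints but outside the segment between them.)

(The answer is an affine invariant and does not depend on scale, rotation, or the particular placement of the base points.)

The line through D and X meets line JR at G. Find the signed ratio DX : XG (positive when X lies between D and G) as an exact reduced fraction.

DX:XG = 29/6

Work in coordinates with R = (0, 0), J = (1, 0), V = (0, 1).
1. X is the centroid of triangle VJR ⇒ X = (1/3, 1/3)
2. P is where the line through R parallel to VX meets line VJ ⇒ P = (-1, 2)
3. K is the centroid of triangle XPJ ⇒ K = (1/9, 7/9)
4. D lies on line KR with KD:DR = -3:5 ⇒ D = (5/18, 35/18)
line DX meets JR at G = (10/29, 0)
X = D + t·(G−D) with t = 29/35, so DX:XG = 29/35:6/35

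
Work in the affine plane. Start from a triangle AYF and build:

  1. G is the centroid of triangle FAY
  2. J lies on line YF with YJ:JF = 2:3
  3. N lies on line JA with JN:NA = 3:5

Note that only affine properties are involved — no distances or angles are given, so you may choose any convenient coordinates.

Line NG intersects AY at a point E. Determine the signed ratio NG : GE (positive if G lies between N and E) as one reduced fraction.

NG:GE = -1/4

Assign A = (0, 0), Y = (1, 0), F = (0, 1) — the answer is frame-independent, so this choice is without loss of generality.
1. G is the centroid of triangle FAY ⇒ G = (1/3, 1/3)
2. J lies on line YF with YJ:JF = 2:3 ⇒ J = (3/5, 2/5)
3. N lies on line JA with JN:NA = 3:5 ⇒ N = (3/8, 1/4)
line NG meets AY at E = (1/2, 0)
G = N + t·(E−N) with t = -1/3, so NG:GE = -1/3:4/3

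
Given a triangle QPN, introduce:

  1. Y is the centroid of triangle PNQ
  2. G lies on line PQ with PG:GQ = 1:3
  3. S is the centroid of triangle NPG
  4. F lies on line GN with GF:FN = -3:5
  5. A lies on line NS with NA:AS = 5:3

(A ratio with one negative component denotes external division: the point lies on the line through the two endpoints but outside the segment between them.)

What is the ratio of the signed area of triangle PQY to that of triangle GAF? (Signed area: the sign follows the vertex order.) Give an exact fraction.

Choose coordinates Q = (0, 0), P = (1, 0), N = (0, 1).
1. Y is the centroid of triangle PNQ ⇒ Y = (1/3, 1/3)
2. G lies on line PQ with PG:GQ = 1:3 ⇒ G = (3/4, 0)
3. S is the centroid of triangle NPG ⇒ S = (7/12, 1/3)
4. F lies on line GN with GF:FN = -3:5 ⇒ F = (15/8, -3/2)
5. A lies on line NS with NA:AS = 5:3 ⇒ A = (35/96, 7/12)
2·[PQY] = -1/3, 2·[GAF] = -5/64
[PQY]:[GAF] = -1/3:-5/64 = 64/15

[PQY]:[GAF] = 64/15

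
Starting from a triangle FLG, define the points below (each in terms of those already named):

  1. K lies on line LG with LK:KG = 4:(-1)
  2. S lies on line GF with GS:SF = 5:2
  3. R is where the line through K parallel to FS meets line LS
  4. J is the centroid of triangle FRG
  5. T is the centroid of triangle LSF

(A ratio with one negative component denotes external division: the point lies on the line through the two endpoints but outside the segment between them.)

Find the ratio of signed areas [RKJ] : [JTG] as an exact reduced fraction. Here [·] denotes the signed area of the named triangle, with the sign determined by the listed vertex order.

[RKJ]:[JTG] = -40/53

Set F = (0, 0), L = (1, 0), G = (0, 1); any affine frame gives the same invariant.
1. K lies on line LG with LK:KG = 4:(-1) ⇒ K = (-1/3, 4/3)
2. S lies on line GF with GS:SF = 5:2 ⇒ S = (0, 2/7)
3. R is where the line through K parallel to FS meets line LS ⇒ R = (-1/3, 8/21)
4. J is the centroid of triangle FRG ⇒ J = (-1/9, 29/63)
5. T is the centroid of triangle LSF ⇒ T = (1/3, 2/21)
2·[RKJ] = -40/189, 2·[JTG] = 53/189
[RKJ]:[JTG] = -40/189:53/189 = -40/53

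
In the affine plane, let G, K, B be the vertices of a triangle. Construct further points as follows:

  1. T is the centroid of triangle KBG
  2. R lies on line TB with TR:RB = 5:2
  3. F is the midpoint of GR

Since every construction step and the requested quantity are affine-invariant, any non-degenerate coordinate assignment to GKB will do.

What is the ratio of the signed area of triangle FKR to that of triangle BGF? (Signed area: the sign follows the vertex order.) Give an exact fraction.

[FKR]:[BGF] = 17/2

Assign G = (0, 0), K = (1, 0), B = (0, 1) — the answer is frame-independent, so this choice is without loss of generality.
1. T is the centroid of triangle KBG ⇒ T = (1/3, 1/3)
2. R lies on line TB with TR:RB = 5:2 ⇒ R = (2/21, 17/21)
3. F is the midpoint of GR ⇒ F = (1/21, 17/42)
2·[FKR] = 17/42, 2·[BGF] = 1/21
[FKR]:[BGF] = 17/42:1/21 = 17/2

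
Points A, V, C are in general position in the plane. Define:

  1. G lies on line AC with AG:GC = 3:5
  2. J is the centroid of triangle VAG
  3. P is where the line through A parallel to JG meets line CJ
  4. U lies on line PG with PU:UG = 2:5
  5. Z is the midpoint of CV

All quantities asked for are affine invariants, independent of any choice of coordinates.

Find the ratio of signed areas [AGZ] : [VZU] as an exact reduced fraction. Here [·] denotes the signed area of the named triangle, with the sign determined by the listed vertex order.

Work in coordinates with A = (0, 0), V = (1, 0), C = (0, 1).
1. G lies on line AC with AG:GC = 3:5 ⇒ G = (0, 3/8)
2. J is the centroid of triangle VAG ⇒ J = (1/3, 1/8)
3. P is where the line through A parallel to JG meets line CJ ⇒ P = (8/15, -2/5)
4. U lies on line PG with PU:UG = 2:5 ⇒ U = (8/21, -5/28)
5. Z is the midpoint of CV ⇒ Z = (1/2, 1/2)
2·[AGZ] = -3/16, 2·[VZU] = 67/168
[AGZ]:[VZU] = -3/16:67/168 = -63/134

[AGZ]:[VZU] = -63/134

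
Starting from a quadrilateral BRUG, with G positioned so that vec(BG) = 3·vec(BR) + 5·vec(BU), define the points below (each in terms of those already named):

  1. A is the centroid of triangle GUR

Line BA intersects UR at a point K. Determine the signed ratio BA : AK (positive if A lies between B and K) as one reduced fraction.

BA:AK = -10/7

Choose coordinates B = (0, 0), R = (1, 0), U = (0, 1), G = (3, 5).
1. A is the centroid of triangle GUR ⇒ A = (4/3, 2)
line BA meets UR at K = (2/5, 3/5)
A = B + t·(K−B) with t = 10/3, so BA:AK = 10/3:-7/3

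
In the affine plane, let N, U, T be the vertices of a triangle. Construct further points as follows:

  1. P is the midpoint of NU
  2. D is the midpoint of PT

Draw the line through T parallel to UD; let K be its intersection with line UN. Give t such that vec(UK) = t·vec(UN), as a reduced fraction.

t = -1/2

Assign N = (0, 0), U = (1, 0), T = (0, 1) — the answer is frame-independent, so this choice is without loss of generality.
1. P is the midpoint of NU ⇒ P = (1/2, 0)
2. D is the midpoint of PT ⇒ D = (1/4, 1/2)
through T parallel to UD: direction (-3/4, 1/2); meets UN at K = (3/2, 0)
K = U + t·(N−U) with t = -1/2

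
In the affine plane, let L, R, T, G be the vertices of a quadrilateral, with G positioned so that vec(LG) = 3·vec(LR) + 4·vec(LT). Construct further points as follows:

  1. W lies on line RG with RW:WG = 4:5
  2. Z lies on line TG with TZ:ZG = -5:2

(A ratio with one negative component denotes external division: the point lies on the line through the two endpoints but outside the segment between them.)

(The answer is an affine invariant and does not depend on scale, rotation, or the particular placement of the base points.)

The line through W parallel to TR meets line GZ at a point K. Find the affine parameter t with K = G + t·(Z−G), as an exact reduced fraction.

t = -5/6

Assign L = (0, 0), R = (1, 0), T = (0, 1), G = (3, 4) — the answer is frame-independent, so this choice is without loss of generality.
1. W lies on line RG with RW:WG = 4:5 ⇒ W = (17/9, 16/9)
2. Z lies on line TG with TZ:ZG = -5:2 ⇒ Z = (5, 6)
through W parallel to TR: direction (1, -1); meets GZ at K = (4/3, 7/3)
K = G + t·(Z−G) with t = -5/6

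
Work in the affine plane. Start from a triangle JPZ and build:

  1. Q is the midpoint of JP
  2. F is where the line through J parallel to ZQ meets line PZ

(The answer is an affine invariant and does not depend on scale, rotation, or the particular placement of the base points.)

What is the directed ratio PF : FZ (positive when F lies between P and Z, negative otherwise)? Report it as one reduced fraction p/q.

PF:FZ = -2

Work in coordinates with J = (0, 0), P = (1, 0), Z = (0, 1).
1. Q is the midpoint of JP ⇒ Q = (1/2, 0)
2. F is where the line through J parallel to ZQ meets line PZ ⇒ F = (-1, 2)
F = P + t·(Z−P) with t = 2, so PF:FZ = t:(1−t) = 2:-1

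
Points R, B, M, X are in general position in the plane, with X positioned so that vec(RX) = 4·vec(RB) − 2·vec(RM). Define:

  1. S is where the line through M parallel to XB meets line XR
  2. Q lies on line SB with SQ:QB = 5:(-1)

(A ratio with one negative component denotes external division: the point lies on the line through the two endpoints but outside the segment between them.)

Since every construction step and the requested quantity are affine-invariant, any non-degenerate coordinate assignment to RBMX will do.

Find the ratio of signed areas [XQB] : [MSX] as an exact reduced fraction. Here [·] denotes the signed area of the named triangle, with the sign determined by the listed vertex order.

Set R = (0, 0), B = (1, 0), M = (0, 1), X = (4, -2); any affine frame gives the same invariant.
1. S is where the line through M parallel to XB meets line XR ⇒ S = (6, -3)
2. Q lies on line SB with SQ:QB = 5:(-1) ⇒ Q = (-1/4, 3/4)
2·[XQB] = -1/4, 2·[MSX] = -2
[XQB]:[MSX] = -1/4:-2 = 1/8

[XQB]:[MSX] = 1/8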